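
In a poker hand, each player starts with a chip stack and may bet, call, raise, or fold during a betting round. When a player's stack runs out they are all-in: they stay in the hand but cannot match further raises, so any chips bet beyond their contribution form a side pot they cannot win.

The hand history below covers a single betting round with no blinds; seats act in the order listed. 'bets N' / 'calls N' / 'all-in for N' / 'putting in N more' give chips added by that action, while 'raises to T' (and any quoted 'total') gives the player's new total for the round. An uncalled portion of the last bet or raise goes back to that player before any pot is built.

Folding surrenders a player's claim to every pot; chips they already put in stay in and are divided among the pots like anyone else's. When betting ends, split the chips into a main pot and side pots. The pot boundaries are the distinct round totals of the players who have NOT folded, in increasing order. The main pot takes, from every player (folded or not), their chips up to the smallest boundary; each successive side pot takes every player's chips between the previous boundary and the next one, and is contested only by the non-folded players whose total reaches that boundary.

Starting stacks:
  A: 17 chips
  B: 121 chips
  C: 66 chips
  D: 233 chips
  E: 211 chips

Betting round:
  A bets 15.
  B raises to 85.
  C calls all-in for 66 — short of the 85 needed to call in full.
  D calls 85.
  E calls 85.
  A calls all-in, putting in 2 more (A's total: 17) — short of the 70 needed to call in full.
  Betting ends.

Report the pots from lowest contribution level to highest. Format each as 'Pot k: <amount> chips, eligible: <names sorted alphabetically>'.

Contributions: A=17, B=85, C=66, D=85, E=85
Pot levels (distinct totals of non-folded players): 17, 66, 85
Layer 1-17: 17 each from A, B, C, D, E = 17*5 = 85 chips; eligible A, B, C, D, E
Layer 18-66: 49 each from B, C, D, E = 49*4 = 196 chips; eligible B, C, D, E
Layer 67-85: 19 each from B, D, E = 19*3 = 57 chips; eligible B, D, E

Pot 1: 85 chips, eligible: A, B, C, D, E
Pot 2: 196 chips, eligible: B, C, D, E
Pot 3: 57 chips, eligible: B, D, E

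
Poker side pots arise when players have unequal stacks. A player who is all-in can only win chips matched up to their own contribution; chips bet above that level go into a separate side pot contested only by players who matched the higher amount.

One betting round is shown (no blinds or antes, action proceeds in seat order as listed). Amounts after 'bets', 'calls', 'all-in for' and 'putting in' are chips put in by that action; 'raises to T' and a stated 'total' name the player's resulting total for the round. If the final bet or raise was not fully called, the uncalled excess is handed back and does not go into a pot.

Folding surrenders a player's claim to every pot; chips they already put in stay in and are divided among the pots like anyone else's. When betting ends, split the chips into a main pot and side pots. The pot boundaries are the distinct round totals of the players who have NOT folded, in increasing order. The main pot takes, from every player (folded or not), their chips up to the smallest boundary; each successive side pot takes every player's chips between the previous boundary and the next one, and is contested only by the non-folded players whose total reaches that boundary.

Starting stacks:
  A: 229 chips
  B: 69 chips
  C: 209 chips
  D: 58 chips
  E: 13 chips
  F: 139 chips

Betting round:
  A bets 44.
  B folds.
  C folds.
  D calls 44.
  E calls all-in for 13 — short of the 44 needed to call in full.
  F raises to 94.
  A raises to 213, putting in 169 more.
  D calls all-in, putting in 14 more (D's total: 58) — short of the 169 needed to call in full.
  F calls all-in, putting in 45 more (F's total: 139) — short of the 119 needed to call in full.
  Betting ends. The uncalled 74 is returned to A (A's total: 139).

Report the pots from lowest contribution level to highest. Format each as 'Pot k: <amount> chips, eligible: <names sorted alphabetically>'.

Pot 1: 52 chips, eligible: A, D, E, F
Pot 2: 135 chips, eligible: A, D, F
Pot 3: 162 chips, eligible: A, F

Derivation:
Contributions (after 74 returned to A): A=139, D=58, E=13, F=139
Folded: B, C
Pot levels (distinct totals of non-folded players): 13, 58, 139
Layer 1-13: 13 each from A, D, E, F = 13*4 = 52 chips; eligible A, D, E, F
Layer 14-58: 45 each from A, D, F = 45*3 = 135 chips; eligible A, D, F
Layer 59-139: 81 each from A, F = 81*2 = 162 chips; eligible A, F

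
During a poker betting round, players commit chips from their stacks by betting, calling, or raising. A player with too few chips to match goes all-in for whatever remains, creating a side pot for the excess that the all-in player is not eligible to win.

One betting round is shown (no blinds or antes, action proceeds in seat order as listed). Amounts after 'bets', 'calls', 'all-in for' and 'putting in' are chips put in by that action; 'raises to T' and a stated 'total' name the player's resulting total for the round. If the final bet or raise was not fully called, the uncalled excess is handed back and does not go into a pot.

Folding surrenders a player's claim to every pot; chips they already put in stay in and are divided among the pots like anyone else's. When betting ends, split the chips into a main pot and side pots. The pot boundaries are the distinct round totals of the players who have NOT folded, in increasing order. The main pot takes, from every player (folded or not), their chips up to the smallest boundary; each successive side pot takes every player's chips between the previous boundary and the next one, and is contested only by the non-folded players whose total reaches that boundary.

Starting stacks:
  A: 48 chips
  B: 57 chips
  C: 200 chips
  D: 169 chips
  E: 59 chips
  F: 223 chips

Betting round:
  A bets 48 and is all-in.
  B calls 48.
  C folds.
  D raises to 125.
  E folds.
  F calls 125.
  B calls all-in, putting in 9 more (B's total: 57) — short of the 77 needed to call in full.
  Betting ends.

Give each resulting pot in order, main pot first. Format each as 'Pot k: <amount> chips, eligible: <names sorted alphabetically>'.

Pot 1: 192 chips, eligible: A, B, D, F
Pot 2: 27 chips, eligible: B, D, F
Pot 3: 136 chips, eligible: D, F

Derivation:
Contributions: A=48, B=57, D=125, F=125
Folded: C, E
Pot levels (distinct totals of non-folded players): 48, 57, 125
Layer 1-48: 48 each from A, B, D, F = 48*4 = 192 chips; eligible A, B, D, F
Layer 49-57: 9 each from B, D, F = 9*3 = 27 chips; eligible B, D, F
Layer 58-125: 68 each from D, F = 68*2 = 136 chips; eligible D, F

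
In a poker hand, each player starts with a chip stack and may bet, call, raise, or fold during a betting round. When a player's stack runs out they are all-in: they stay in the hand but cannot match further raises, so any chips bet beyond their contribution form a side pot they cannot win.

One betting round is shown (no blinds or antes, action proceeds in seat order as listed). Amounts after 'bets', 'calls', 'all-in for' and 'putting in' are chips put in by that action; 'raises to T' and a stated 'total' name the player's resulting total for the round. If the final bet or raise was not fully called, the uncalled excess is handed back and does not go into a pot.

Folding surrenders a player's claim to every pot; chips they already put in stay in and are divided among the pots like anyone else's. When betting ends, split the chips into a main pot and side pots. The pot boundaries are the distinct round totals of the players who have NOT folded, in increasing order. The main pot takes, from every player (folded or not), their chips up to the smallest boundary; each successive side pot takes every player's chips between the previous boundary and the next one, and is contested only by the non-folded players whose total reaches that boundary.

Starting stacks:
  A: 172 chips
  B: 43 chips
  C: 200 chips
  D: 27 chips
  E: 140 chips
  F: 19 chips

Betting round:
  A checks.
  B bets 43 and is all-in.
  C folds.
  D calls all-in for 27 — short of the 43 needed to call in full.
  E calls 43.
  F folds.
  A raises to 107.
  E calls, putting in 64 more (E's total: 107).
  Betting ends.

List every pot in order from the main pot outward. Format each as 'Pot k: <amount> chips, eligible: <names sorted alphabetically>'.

Contributions: A=107, B=43, D=27, E=107
Folded: C, F
Pot levels (distinct totals of non-folded players): 27, 43, 107
Layer 1-27: 27 each from A, B, D, E = 27*4 = 108 chips; eligible A, B, D, E
Layer 28-43: 16 each from A, B, E = 16*3 = 48 chips; eligible A, B, E
Layer 44-107: 64 each from A, E = 64*2 = 128 chips; eligible A, E

Pot 1: 108 chips, eligible: A, B, D, E
Pot 2: 48 chips, eligible: A, B, E
Pot 3: 128 chips, eligible: A, E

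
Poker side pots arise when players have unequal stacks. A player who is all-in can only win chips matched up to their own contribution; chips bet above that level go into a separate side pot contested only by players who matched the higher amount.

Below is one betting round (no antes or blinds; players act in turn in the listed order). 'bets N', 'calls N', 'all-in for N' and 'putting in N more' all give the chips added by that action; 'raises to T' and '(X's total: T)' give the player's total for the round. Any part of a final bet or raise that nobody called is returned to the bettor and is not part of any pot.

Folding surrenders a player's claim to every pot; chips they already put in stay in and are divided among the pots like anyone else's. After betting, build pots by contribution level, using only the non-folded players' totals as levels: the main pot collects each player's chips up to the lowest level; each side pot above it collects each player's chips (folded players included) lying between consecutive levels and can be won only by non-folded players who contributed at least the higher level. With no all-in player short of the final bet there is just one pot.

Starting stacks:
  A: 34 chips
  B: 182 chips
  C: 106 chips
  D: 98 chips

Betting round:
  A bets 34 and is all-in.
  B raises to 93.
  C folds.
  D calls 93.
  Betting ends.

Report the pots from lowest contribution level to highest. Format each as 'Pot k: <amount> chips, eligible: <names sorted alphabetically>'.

Pot 1: 102 chips, eligible: A, B, D
Pot 2: 118 chips, eligible: B, D

Derivation:
Contributions: A=34, B=93, D=93
Folded: C
Pot levels (distinct totals of non-folded players): 34, 93
Layer 1-34: 34 each from A, B, D = 34*3 = 102 chips; eligible A, B, D
Layer 35-93: 59 each from B, D = 59*2 = 118 chips; eligible B, D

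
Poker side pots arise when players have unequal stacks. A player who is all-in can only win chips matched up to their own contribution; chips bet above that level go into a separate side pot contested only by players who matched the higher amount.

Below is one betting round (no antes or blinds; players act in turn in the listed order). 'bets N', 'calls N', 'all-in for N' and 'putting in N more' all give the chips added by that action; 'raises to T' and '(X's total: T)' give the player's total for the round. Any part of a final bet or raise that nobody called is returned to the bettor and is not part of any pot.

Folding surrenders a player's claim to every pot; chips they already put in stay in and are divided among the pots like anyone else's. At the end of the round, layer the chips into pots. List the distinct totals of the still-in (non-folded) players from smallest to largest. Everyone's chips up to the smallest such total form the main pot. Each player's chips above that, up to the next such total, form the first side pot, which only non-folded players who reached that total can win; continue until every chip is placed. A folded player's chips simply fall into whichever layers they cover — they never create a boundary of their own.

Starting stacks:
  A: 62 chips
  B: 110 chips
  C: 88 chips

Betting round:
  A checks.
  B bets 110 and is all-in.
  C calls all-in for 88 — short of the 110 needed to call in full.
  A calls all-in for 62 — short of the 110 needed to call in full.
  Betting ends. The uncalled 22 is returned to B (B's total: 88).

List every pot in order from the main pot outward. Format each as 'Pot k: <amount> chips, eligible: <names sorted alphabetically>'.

Contributions (after 22 returned to B): A=62, B=88, C=88
Pot levels (distinct totals of non-folded players): 62, 88
Layer 1-62: 62 each from A, B, C = 62*3 = 186 chips; eligible A, B, C
Layer 63-88: 26 each from B, C = 26*2 = 52 chips; eligible B, C

Pot 1: 186 chips, eligible: A, B, C
Pot 2: 52 chips, eligible: B, C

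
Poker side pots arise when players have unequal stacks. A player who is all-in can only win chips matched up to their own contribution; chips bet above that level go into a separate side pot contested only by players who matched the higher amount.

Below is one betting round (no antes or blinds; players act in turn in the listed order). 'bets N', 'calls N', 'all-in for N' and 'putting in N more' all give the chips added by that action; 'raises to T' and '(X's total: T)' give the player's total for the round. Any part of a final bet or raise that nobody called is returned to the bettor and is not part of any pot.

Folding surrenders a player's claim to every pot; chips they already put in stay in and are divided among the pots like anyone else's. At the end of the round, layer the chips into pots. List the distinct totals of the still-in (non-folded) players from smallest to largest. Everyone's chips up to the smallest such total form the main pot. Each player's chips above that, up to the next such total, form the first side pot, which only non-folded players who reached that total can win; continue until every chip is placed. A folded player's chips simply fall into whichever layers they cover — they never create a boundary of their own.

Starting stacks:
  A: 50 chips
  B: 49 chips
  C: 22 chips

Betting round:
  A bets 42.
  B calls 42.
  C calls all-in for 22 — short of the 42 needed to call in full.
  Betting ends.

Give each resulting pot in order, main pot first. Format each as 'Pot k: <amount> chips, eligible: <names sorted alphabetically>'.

Contributions: A=42, B=42, C=22
Pot levels (distinct totals of non-folded players): 22, 42
Layer 1-22: 22 each from A, B, C = 22*3 = 66 chips; eligible A, B, C
Layer 23-42: 20 each from A, B = 20*2 = 40 chips; eligible A, B

Pot 1: 66 chips, eligible: A, B, C
Pot 2: 40 chips, eligible: A, B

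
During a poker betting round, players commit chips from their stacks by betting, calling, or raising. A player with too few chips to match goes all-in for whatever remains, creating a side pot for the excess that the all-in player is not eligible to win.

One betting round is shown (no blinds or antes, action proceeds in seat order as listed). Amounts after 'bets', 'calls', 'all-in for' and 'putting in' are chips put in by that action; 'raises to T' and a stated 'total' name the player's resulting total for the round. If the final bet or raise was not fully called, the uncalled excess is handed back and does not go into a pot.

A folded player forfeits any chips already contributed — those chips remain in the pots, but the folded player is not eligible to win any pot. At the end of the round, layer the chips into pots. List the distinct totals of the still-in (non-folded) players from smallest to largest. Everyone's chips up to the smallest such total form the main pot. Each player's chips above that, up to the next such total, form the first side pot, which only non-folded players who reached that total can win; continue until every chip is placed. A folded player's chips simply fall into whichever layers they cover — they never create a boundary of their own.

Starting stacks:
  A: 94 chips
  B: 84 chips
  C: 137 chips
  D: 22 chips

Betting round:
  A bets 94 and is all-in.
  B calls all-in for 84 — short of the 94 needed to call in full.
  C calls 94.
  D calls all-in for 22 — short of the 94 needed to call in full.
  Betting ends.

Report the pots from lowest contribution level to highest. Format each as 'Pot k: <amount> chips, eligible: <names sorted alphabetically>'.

Pot 1: 88 chips, eligible: A, B, C, D
Pot 2: 186 chips, eligible: A, B, C
Pot 3: 20 chips, eligible: A, C

Derivation:
Contributions: A=94, B=84, C=94, D=22
Pot levels (distinct totals of non-folded players): 22, 84, 94
Layer 1-22: 22 each from A, B, C, D = 22*4 = 88 chips; eligible A, B, C, D
Layer 23-84: 62 each from A, B, C = 62*3 = 186 chips; eligible A, B, C
Layer 85-94: 10 each from A, C = 10*2 = 20 chips; eligible A, C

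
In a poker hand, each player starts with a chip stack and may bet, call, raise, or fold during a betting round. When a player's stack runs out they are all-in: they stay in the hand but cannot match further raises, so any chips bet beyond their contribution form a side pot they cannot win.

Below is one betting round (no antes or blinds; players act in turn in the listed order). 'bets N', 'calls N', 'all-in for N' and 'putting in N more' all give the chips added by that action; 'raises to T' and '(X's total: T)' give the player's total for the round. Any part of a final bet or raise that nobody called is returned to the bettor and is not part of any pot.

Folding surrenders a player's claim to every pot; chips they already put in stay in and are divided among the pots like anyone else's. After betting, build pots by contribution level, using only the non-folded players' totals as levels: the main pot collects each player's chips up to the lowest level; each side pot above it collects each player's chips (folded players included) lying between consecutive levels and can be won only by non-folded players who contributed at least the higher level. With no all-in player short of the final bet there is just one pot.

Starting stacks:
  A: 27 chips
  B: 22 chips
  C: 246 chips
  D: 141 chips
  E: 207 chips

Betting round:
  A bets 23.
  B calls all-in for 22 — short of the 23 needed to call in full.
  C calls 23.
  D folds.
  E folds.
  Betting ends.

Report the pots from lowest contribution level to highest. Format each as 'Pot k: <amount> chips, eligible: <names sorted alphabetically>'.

Contributions: A=23, B=22, C=23
Folded: D, E
Pot levels (distinct totals of non-folded players): 22, 23
Layer 1-22: 22 each from A, B, C = 22*3 = 66 chips; eligible A, B, C
Layer 23-23: 1 each from A, C = 1*2 = 2 chips; eligible A, C

Pot 1: 66 chips, eligible: A, B, C
Pot 2: 2 chips, eligible: A, C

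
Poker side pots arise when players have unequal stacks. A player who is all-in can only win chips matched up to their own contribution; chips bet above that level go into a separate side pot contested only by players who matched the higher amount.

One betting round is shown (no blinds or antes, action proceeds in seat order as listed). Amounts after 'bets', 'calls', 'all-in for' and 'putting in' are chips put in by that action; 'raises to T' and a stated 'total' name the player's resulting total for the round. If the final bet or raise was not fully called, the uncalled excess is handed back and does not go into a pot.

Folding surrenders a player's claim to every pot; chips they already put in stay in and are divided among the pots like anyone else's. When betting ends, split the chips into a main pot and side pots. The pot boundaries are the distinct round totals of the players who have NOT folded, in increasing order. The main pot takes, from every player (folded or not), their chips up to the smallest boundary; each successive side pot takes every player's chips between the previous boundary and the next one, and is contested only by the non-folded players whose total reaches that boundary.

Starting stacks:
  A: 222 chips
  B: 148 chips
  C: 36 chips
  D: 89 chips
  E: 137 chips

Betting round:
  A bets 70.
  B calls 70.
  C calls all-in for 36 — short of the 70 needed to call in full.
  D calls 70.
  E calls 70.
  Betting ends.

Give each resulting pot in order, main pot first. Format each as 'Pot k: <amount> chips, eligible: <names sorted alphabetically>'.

Pot 1: 180 chips, eligible: A, B, C, D, E
Pot 2: 136 chips, eligible: A, B, D, E

Derivation:
Contributions: A=70, B=70, C=36, D=70, E=70
Pot levels (distinct totals of non-folded players): 36, 70
Layer 1-36: 36 each from A, B, C, D, E = 36*5 = 180 chips; eligible A, B, C, D, E
Layer 37-70: 34 each from A, B, D, E = 34*4 = 136 chips; eligible A, B, D, E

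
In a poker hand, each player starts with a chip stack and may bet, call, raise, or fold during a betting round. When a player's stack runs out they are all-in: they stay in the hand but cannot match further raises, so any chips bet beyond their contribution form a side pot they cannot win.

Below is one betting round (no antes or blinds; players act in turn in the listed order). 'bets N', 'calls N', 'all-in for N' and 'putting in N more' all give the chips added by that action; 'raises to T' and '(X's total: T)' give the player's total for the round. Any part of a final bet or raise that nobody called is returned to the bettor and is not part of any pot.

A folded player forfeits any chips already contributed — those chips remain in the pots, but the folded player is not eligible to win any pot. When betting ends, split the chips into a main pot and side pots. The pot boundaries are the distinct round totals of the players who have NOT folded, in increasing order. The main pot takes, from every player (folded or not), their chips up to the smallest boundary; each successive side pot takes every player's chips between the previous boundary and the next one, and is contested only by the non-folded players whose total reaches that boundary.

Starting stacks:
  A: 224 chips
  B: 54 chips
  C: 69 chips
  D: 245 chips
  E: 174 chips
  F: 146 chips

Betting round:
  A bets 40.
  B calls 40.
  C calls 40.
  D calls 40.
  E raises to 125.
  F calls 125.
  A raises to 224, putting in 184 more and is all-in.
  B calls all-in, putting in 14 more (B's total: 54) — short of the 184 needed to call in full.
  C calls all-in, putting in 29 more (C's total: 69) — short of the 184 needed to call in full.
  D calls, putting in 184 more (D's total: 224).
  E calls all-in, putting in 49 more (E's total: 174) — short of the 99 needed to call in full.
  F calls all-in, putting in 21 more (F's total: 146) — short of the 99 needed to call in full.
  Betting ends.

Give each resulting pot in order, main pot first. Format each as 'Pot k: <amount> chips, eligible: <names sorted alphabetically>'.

Contributions: A=224, B=54, C=69, D=224, E=174, F=146
Pot levels (distinct totals of non-folded players): 54, 69, 146, 174, 224
Layer 1-54: 54 each from A, B, C, D, E, F = 54*6 = 324 chips; eligible A, B, C, D, E, F
Layer 55-69: 15 each from A, C, D, E, F = 15*5 = 75 chips; eligible A, C, D, E, F
Layer 70-146: 77 each from A, D, E, F = 77*4 = 308 chips; eligible A, D, E, F
Layer 147-174: 28 each from A, D, E = 28*3 = 84 chips; eligible A, D, E
Layer 175-224: 50 each from A, D = 50*2 = 100 chips; eligible A, D

Pot 1: 324 chips, eligible: A, B, C, D, E, F
Pot 2: 75 chips, eligible: A, C, D, E, F
Pot 3: 308 chips, eligible: A, D, E, F
Pot 4: 84 chips, eligible: A, D, E
Pot 5: 100 chips, eligible: A, D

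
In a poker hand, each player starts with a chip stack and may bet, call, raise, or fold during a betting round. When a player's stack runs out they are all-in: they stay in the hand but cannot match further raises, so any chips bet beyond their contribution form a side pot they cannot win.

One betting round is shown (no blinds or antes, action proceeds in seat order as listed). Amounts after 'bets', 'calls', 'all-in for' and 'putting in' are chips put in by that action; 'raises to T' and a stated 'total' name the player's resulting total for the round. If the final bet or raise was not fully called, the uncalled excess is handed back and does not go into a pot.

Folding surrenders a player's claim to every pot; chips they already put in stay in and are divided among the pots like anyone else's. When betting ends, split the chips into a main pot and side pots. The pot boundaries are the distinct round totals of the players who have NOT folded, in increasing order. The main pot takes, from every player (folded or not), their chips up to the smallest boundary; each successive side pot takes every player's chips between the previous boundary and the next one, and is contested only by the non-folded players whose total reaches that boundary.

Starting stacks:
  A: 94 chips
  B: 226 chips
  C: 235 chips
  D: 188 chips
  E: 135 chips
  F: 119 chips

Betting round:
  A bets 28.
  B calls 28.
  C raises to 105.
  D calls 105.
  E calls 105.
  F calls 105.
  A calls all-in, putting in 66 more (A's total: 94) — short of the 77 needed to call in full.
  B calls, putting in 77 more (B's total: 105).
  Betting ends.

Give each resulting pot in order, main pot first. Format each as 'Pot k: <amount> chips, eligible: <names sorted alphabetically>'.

Contributions: A=94, B=105, C=105, D=105, E=105, F=105
Pot levels (distinct totals of non-folded players): 94, 105
Layer 1-94: 94 each from A, B, C, D, E, F = 94*6 = 564 chips; eligible A, B, C, D, E, F
Layer 95-105: 11 each from B, C, D, E, F = 11*5 = 55 chips; eligible B, C, D, E, F

Pot 1: 564 chips, eligible: A, B, C, D, E, F
Pot 2: 55 chips, eligible: B, C, D, E, F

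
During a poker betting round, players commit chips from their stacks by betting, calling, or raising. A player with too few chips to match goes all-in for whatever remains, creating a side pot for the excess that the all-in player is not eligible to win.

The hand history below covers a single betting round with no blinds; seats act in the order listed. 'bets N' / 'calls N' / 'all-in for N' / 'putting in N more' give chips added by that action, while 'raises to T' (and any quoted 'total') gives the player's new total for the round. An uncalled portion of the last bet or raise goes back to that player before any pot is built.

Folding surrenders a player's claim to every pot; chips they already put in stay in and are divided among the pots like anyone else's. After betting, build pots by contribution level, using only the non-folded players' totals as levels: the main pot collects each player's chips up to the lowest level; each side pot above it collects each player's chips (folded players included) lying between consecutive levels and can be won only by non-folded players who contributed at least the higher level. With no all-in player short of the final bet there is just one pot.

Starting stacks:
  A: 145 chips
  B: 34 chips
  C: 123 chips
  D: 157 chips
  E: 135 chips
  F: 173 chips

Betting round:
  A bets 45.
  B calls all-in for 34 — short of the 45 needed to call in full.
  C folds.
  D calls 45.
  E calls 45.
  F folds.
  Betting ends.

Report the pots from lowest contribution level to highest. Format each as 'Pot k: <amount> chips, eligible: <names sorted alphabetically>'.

Pot 1: 136 chips, eligible: A, B, D, E
Pot 2: 33 chips, eligible: A, D, E

Derivation:
Contributions: A=45, B=34, D=45, E=45
Folded: C, F
Pot levels (distinct totals of non-folded players): 34, 45
Layer 1-34: 34 each from A, B, D, E = 34*4 = 136 chips; eligible A, B, D, E
Layer 35-45: 11 each from A, D, E = 11*3 = 33 chips; eligible A, D, E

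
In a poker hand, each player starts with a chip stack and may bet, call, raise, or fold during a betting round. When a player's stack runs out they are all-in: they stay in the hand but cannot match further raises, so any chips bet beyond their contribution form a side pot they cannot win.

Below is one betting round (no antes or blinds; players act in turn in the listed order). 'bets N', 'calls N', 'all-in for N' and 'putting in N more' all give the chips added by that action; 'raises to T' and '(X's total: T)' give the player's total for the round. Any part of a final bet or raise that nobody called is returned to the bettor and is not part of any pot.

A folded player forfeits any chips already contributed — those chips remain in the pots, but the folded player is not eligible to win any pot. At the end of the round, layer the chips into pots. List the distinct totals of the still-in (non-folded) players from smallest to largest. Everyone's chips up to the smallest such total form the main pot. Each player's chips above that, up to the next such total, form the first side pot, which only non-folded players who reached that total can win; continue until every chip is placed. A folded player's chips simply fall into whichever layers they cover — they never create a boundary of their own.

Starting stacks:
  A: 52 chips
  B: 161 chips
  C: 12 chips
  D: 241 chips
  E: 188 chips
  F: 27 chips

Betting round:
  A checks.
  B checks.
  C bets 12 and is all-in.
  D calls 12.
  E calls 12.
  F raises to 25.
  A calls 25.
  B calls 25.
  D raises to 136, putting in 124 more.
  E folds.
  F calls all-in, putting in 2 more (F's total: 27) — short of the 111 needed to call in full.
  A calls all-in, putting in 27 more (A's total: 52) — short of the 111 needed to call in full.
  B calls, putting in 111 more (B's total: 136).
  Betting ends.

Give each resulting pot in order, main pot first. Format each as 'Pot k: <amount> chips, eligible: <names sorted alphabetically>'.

Pot 1: 72 chips, eligible: A, B, C, D, F
Pot 2: 60 chips, eligible: A, B, D, F
Pot 3: 75 chips, eligible: A, B, D
Pot 4: 168 chips, eligible: B, D

Derivation:
Contributions: A=52, B=136, C=12, D=136, E=12, F=27
Folded: E
Pot levels (distinct totals of non-folded players): 12, 27, 52, 136
Layer 1-12: 12 each from A, B, C, D, E, F = 12*6 = 72 chips; eligible A, B, C, D, F
Layer 13-27: 15 each from A, B, D, F = 15*4 = 60 chips; eligible A, B, D, F
Layer 28-52: 25 each from A, B, D = 25*3 = 75 chips; eligible A, B, D
Layer 53-136: 84 each from B, D = 84*2 = 168 chips; eligible B, D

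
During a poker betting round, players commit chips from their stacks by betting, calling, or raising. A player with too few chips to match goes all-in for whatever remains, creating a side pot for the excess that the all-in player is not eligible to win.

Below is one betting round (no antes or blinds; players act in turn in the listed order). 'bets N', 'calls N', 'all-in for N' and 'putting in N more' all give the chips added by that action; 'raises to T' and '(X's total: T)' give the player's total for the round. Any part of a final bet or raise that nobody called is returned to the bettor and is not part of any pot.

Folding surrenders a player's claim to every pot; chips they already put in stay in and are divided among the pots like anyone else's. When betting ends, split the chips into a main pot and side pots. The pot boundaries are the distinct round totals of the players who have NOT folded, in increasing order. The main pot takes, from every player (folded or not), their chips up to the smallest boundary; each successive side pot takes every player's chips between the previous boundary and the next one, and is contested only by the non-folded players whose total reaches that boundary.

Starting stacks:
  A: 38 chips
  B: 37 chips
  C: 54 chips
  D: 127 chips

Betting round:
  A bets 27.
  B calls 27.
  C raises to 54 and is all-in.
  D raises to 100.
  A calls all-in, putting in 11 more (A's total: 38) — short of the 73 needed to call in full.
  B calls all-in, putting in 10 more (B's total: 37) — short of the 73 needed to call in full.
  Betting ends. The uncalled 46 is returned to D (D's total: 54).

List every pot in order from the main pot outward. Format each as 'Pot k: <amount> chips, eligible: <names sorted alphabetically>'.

Pot 1: 148 chips, eligible: A, B, C, D
Pot 2: 3 chips, eligible: A, C, D
Pot 3: 32 chips, eligible: C, D

Derivation:
Contributions (after 46 returned to D): A=38, B=37, C=54, D=54
Pot levels (distinct totals of non-folded players): 37, 38, 54
Layer 1-37: 37 each from A, B, C, D = 37*4 = 148 chips; eligible A, B, C, D
Layer 38-38: 1 each from A, C, D = 1*3 = 3 chips; eligible A, C, D
Layer 39-54: 16 each from C, D = 16*2 = 32 chips; eligible C, D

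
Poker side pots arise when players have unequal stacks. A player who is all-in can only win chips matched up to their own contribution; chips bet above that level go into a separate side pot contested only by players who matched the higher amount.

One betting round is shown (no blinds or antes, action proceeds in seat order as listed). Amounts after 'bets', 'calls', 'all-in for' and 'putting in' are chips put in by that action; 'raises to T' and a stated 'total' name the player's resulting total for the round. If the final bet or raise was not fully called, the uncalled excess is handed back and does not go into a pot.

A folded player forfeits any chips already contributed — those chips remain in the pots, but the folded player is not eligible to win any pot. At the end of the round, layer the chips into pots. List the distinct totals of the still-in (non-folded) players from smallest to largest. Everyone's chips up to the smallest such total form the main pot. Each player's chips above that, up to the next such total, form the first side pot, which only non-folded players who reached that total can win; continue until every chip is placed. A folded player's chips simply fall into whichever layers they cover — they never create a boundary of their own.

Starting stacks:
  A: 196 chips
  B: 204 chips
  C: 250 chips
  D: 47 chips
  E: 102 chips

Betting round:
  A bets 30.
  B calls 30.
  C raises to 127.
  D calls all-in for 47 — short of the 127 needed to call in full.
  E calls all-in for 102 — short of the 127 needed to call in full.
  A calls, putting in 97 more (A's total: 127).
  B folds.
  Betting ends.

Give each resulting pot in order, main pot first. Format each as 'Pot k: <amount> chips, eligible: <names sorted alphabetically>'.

Contributions: A=127, B=30, C=127, D=47, E=102
Folded: B
Pot levels (distinct totals of non-folded players): 47, 102, 127
Layer 1-47: A 47 + B 30 + C 47 + D 47 + E 47 = 218 chips; eligible A, C, D, E
Layer 48-102: 55 each from A, C, E = 55*3 = 165 chips; eligible A, C, E
Layer 103-127: 25 each from A, C = 25*2 = 50 chips; eligible A, C

Pot 1: 218 chips, eligible: A, C, D, E
Pot 2: 165 chips, eligible: A, C, E
Pot 3: 50 chips, eligible: A, C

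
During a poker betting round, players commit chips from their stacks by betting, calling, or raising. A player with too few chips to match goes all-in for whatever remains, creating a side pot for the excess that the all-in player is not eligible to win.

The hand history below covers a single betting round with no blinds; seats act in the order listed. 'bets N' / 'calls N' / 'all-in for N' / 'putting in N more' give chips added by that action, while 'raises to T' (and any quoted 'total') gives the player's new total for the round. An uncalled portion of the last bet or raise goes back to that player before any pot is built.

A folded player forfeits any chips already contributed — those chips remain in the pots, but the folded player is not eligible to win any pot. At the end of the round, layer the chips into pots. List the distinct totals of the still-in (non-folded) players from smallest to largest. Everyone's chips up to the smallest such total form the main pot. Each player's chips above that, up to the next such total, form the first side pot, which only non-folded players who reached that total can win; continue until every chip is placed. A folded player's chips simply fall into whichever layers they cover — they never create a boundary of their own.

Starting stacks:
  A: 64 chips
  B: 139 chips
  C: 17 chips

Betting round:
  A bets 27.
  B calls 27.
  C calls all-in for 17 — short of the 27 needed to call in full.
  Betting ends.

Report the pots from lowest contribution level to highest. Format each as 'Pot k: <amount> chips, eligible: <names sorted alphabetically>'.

Pot 1: 51 chips, eligible: A, B, C
Pot 2: 20 chips, eligible: A, B

Derivation:
Contributions: A=27, B=27, C=17
Pot levels (distinct totals of non-folded players): 17, 27
Layer 1-17: 17 each from A, B, C = 17*3 = 51 chips; eligible A, B, C
Layer 18-27: 10 each from A, B = 10*2 = 20 chips; eligible A, B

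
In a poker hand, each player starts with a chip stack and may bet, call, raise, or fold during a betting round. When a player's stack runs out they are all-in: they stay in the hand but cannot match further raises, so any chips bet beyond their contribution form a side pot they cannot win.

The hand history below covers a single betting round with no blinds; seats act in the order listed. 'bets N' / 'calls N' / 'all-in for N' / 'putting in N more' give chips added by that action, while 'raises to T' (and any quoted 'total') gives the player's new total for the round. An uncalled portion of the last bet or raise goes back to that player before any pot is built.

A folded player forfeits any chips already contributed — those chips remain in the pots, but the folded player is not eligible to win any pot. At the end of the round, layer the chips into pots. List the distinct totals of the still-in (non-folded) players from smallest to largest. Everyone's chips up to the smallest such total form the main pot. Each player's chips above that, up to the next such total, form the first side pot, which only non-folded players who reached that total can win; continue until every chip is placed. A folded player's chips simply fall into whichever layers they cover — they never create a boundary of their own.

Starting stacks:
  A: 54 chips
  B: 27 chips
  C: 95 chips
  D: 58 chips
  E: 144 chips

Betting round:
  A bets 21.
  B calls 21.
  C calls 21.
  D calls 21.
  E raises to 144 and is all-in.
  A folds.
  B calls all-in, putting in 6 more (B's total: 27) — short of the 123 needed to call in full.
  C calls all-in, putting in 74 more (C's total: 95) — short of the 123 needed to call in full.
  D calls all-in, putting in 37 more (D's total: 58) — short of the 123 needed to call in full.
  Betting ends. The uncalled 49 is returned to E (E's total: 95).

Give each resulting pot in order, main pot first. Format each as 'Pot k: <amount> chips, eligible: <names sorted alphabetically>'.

Contributions (after 49 returned to E): A=21, B=27, C=95, D=58, E=95
Folded: A
Pot levels (distinct totals of non-folded players): 27, 58, 95
Layer 1-27: A 21 + B 27 + C 27 + D 27 + E 27 = 129 chips; eligible B, C, D, E
Layer 28-58: 31 each from C, D, E = 31*3 = 93 chips; eligible C, D, E
Layer 59-95: 37 each from C, E = 37*2 = 74 chips; eligible C, E

Pot 1: 129 chips, eligible: B, C, D, E
Pot 2: 93 chips, eligible: C, D, E
Pot 3: 74 chips, eligible: C, E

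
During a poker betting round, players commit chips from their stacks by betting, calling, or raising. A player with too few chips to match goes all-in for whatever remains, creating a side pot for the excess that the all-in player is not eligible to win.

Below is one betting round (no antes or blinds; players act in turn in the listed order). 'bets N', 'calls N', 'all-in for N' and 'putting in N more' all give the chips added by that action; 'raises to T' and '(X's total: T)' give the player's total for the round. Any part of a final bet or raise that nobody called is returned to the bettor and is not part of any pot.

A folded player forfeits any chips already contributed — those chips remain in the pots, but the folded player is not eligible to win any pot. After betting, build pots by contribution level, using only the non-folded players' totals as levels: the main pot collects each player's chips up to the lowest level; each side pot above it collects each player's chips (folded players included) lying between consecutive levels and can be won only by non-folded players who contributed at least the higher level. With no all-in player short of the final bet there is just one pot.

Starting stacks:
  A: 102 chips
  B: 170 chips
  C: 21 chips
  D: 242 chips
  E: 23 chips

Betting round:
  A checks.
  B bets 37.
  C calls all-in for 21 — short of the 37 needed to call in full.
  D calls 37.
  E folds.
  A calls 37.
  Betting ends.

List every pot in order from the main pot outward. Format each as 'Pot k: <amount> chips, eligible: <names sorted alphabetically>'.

Pot 1: 84 chips, eligible: A, B, C, D
Pot 2: 48 chips, eligible: A, B, D

Derivation:
Contributions: A=37, B=37, C=21, D=37
Folded: E
Pot levels (distinct totals of non-folded players): 21, 37
Layer 1-21: 21 each from A, B, C, D = 21*4 = 84 chips; eligible A, B, C, D
Layer 22-37: 16 each from A, B, D = 16*3 = 48 chips; eligible A, B, D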